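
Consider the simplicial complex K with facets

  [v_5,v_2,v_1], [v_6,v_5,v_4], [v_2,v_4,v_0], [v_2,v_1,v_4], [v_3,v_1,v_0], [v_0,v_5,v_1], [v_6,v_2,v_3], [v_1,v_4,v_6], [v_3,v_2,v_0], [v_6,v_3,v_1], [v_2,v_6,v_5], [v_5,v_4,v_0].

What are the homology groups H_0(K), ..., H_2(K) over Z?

Fix the vertex order v_0 < v_1 < v_2 < v_3 < v_4 < v_5 < v_6 and write every simplex with vertices in increasing order. Then dim K = 2 and the simplices of K are:

  0-simplices (7): [v_0], [v_1], [v_2], [v_3], [v_4], [v_5], [v_6]
  1-simplices (18): (18 of them)
  2-simplices (12): (12 of them)

giving chain groups C_0 ≅ Z^7, C_1 ≅ Z^18, C_2 ≅ Z^12.

Boundary ∂_1: C_1 → C_0 is given by ∂[p,q] = [q] − [p]. For instance
  ∂[v_0,v_4] = [v_4] − [v_0].
The 7×18 boundary matrix has rank 6 and Smith normal form diag(1,1,1,1,1,1).

∂_2: C_2 → C_1 acts by ∂[p,q,r] = [q,r] − [p,r] + [p,q]. For instance
  ∂[v_4,v_5,v_6] = [v_5,v_6] − [v_4,v_6] + [v_4,v_5],
  ∂[v_0,v_1,v_5] = [v_1,v_5] − [v_0,v_5] + [v_0,v_1].
The 18×12 boundary matrix has rank 12 and Smith normal form diag(1,1,1,1,1,1,1,1,1,1,1,2).

Reading off H_k = ker ∂_k / im ∂_{k+1}:

  H_0: rank C_0 − rank ∂_1 = 7 − 6 = 1, and the invariant factors of ∂_1 are all 1, so H_0 ≅ Z.
  H_1: rank ker ∂_1 − rank ∂_2 = (18 − 6) − 12 = 0, and ∂_2 has invariant factor 2 > 1, so H_1 ≅ Z_2.
  H_2: rank ker ∂_2 − rank ∂_3 = (12 − 12) − 0 = 0, and there is no ∂_3, so H_2 ≅ 0.

As a check, the Euler characteristic is 7 − 18 + 12 = 1, which agrees with 1 − 0 + 0 = 1.
(K is a triangulation of the real projective plane RP^2.)

H_0 = Z,  H_1 = Z_2,  H_2 = 0.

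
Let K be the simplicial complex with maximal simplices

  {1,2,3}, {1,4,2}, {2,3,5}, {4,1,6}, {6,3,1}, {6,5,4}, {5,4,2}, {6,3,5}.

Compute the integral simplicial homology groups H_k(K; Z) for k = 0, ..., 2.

Order the vertices as 1 < 2 < 3 < 4 < 5 < 6. Listing each simplex with vertices in this order, K has dimension 2 with simplices:

  0-simplices (6): [1], [2], [3], [4], [5], [6]
  1-simplices (12): [1,2], [1,3], [1,4], [1,6], [2,3], [2,4], [2,5], [3,5], [3,6], [4,5], [4,6], [5,6]
  2-simplices (8): [1,2,3], [1,2,4], [1,3,6], [1,4,6], [2,3,5], [2,4,5], [3,5,6], [4,5,6]

Hence C_0 ≅ Z^6, C_1 ≅ Z^12, C_2 ≅ Z^8.

Boundary ∂_1: C_1 → C_0 maps an edge to its endpoints' difference, ∂[p,q] = q − p. For instance
  ∂[2,4] = [4] − [2].
The resulting 6×12 matrix has rank 5, and its Smith normal form has invariant factors (1,1,1,1,1).

Boundary ∂_2: C_2 → C_1 sends each 2-simplex [p,q,r] to [q,r] − [p,r] + [p,q]. For instance
  ∂[1,4,6] = [4,6] − [1,6] + [1,4],
  ∂[1,3,6] = [3,6] − [1,6] + [1,3].
The resulting 12×8 matrix has rank 7, and its Smith normal form has invariant factors (1,1,1,1,1,1,1).

From H_k ≅ ker(∂_k) / im(∂_{k+1}) we obtain:

  H_0: rank C_0 − rank ∂_1 = 6 − 5 = 1, and the invariant factors of ∂_1 are all 1, so H_0 = Z.
  H_1: rank ker ∂_1 − rank ∂_2 = (12 − 5) − 7 = 0, and the invariant factors of ∂_2 are all 1, so H_1 = 0.
  H_2: rank ker ∂_2 − rank ∂_3 = (8 − 7) − 0 = 1, and there is no ∂_3, so H_2 = Z.

(K is a triangulation of the 2-sphere S^2.)

H_0 ≅ Z,  H_1 = 0,  H_2 ≅ Z.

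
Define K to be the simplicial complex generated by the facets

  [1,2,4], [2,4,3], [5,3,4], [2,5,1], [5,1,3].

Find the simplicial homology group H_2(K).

H_2 ≅ 0.

Order the vertices as 1 < 2 < 3 < 4 < 5. Listing each simplex with vertices in this order, K has dimension 2 with simplices:

  0-simplices (5): [1], [2], [3], [4], [5]
  1-simplices (10): [1,2], [1,3], [1,4], [1,5], [2,3], [2,4], [2,5], [3,4], [3,5], [4,5]
  2-simplices (5): [1,2,4], [1,2,5], [1,3,5], [2,3,4], [3,4,5]

giving chain groups C_0 ≅ Z^5, C_1 ≅ Z^10, C_2 ≅ Z^5.

The boundary map ∂_1: C_1 → C_0 is given by ∂[p,q] = [q] − [p]. For instance
  ∂[4,5] = [5] − [4].
As a 5×10 matrix over Z this has rank 4, with invariant factors (1,1,1,1).

∂_2: C_2 → C_1 sends each 2-simplex [p,q,r] to [q,r] − [p,r] + [p,q]. For instance
  ∂[1,2,5] = [2,5] − [1,5] + [1,2],
  ∂[1,3,5] = [3,5] − [1,5] + [1,3].
The resulting 10×5 matrix has rank 5, and its Smith normal form has invariant factors (1,1,1,1,1).

Reading off H_k = ker ∂_k / im ∂_{k+1}:

  H_2: rank ker ∂_2 − rank ∂_3 = (5 − 5) − 0 = 0, and there is no ∂_3, so H_2 ≅ 0.

(K is a triangulation of the Möbius band.)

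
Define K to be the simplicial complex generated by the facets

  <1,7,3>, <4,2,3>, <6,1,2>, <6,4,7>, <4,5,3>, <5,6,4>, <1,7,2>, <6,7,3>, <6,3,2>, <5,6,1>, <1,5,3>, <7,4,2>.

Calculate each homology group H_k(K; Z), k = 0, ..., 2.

H_0 ≅ Z,  H_1 ≅ Z/2Z,  H_2 = 0.

K has 7 vertices, 18 edges, 12 triangles.
rank ∂_0 = 0, rank ∂_1 = 6 ⇒ b_0 = 7 − 0 − 6 = 1; all invariant factors of ∂_1 are 1 so no torsion. So H_0 ≅ Z.
rank ∂_1 = 6, rank ∂_2 = 12 ⇒ b_1 = 18 − 6 − 12 = 0; ∂_2 has invariant factor(s) [2] giving torsion. So H_1 ≅ Z/2Z.
rank ∂_2 = 12, rank ∂_3 = 0 ⇒ b_2 = 12 − 12 − 0 = 0. So H_2 ≅ 0.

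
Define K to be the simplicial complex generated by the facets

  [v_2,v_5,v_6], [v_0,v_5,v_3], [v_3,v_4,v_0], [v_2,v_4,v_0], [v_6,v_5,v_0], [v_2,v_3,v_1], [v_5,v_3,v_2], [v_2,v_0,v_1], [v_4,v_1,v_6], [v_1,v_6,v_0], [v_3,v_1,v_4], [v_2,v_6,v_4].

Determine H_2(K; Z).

H_2 ≅ 0.

Fix the vertex order v_0 < v_1 < v_2 < v_3 < v_4 < v_5 < v_6 and write every simplex with vertices in increasing order. Then dim K = 2 and the simplices of K are:

  0-simplices (7): [v_0], [v_1], [v_2], [v_3], [v_4], [v_5], [v_6]
  1-simplices (18): (18 of them)
  2-simplices (12): (12 of them)

giving chain groups C_0 ≅ Z^7, C_1 ≅ Z^18, C_2 ≅ Z^12.

Boundary ∂_1: C_1 → C_0 is given by ∂[p,q] = [q] − [p]. For instance
  ∂[v_2,v_4] = [v_4] − [v_2].
As a 7×18 matrix over Z this has rank 6, with invariant factors (1,1,1,1,1,1).

∂_2: C_2 → C_1 sends each 2-simplex [p,q,r] to [q,r] − [p,r] + [p,q]. For instance
  ∂[v_1,v_3,v_4] = [v_3,v_4] − [v_1,v_4] + [v_1,v_3],
  ∂[v_0,v_2,v_4] = [v_2,v_4] − [v_0,v_4] + [v_0,v_2].
The 18×12 boundary matrix has rank 12 and Smith normal form diag(1,1,1,1,1,1,1,1,1,1,1,2).

Reading off H_k = ker ∂_k / im ∂_{k+1}:

  H_2: rank ker ∂_2 − rank ∂_3 = (12 − 12) − 0 = 0, and there is no ∂_3, so H_2 = 0.

(K is a triangulation of the real projective plane RP^2.)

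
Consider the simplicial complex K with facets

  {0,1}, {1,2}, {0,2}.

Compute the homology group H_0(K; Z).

H_0 ≅ Z.

Fix the vertex order 0 < 1 < 2 and write every simplex with vertices in increasing order. Then dim K = 1 and the simplices of K are:

  0-simplices (3): [0], [1], [2]
  1-simplices (3): [0,1], [0,2], [1,2]

giving chain groups C_0 ≅ Z^3, C_1 ≅ Z^3.

Boundary ∂_1: C_1 → C_0 is given by ∂[p,q] = [q] − [p]. For instance
  ∂[1,2] = [2] − [1].
This gives a 3×3 integer matrix of rank 2; reducing to Smith normal form yields diagonal entries (1,1).

Reading off H_k = ker ∂_k / im ∂_{k+1}:

  H_0: rank C_0 − rank ∂_1 = 3 − 2 = 1, and the invariant factors of ∂_1 are all 1, so H_0 ≅ Z.

(K is a triangulation of the circle S^1.)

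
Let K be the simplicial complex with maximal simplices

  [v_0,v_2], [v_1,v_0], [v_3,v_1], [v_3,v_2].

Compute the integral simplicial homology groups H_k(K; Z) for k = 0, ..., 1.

H_0 = Z,  H_1 = Z.

Order the vertices as v_0 < v_1 < v_2 < v_3. Listing each simplex with vertices in this order, K has dimension 1 with simplices:

  0-simplices (4): [v_0], [v_1], [v_2], [v_3]
  1-simplices (4): [v_0,v_1], [v_0,v_2], [v_1,v_3], [v_2,v_3]

so the chain groups are C_0 ≅ Z^4, C_1 ≅ Z^4.

The boundary map ∂_1: C_1 → C_0 is given by ∂[p,q] = [q] − [p]. For instance
  ∂[v_2,v_3] = [v_3] − [v_2].
The 4×4 boundary matrix has rank 3 and Smith normal form diag(1,1,1).

From H_k ≅ ker(∂_k) / im(∂_{k+1}) we obtain:

  H_0: rank C_0 − rank ∂_1 = 4 − 3 = 1, and the invariant factors of ∂_1 are all 1, so H_0 ≅ Z.
  H_1: rank ker ∂_1 − rank ∂_2 = (4 − 3) − 0 = 1, and there is no ∂_2, so H_1 ≅ Z.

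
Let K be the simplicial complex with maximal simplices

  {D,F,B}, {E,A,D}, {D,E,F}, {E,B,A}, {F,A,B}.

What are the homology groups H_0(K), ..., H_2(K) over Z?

Take the total order A < B < D < E < F on the vertex set. Then K (dimension 2) consists of the simplices:

  0-simplices (5): A, B, D, E, F
  1-simplices (10): AB, AD, AE, AF, BD, BE, BF, DE, DF, EF
  2-simplices (5): ABE, ABF, ADE, BDF, DEF

Hence C_0 ≅ Z^5, C_1 ≅ Z^10, C_2 ≅ Z^5.

∂_1: C_1 → C_0 is given by ∂[p,q] = [q] − [p]. For instance
  ∂BE = E − B.
The 5×10 boundary matrix has rank 4 and Smith normal form diag(1,1,1,1).

The boundary map ∂_2: C_2 → C_1 acts by ∂[p,q,r] = [q,r] − [p,r] + [p,q]. For instance
  ∂DEF = EF − DF + DE,
  ∂ADE = DE − AE + AD.
As a 10×5 matrix over Z this has rank 5, with invariant factors (1,1,1,1,1).

Reading off H_k = ker ∂_k / im ∂_{k+1}:

  H_0: rank C_0 − rank ∂_1 = 5 − 4 = 1, and the invariant factors of ∂_1 are all 1, so H_0 = Z.
  H_1: rank ker ∂_1 − rank ∂_2 = (10 − 4) − 5 = 1, and the invariant factors of ∂_2 are all 1, so H_1 = Z.
  H_2: rank ker ∂_2 − rank ∂_3 = (5 − 5) − 0 = 0, and there is no ∂_3, so H_2 = 0.

As a check, the Euler characteristic is 5 − 10 + 5 = 0, which agrees with 1 − 1 + 0 = 0.

H_0 = Z,  H_1 = Z,  H_2 = 0.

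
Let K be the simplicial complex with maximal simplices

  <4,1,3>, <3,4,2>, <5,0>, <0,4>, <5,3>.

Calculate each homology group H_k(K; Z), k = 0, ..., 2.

Fix the vertex order 0 < 1 < 2 < 3 < 4 < 5 and write every simplex with vertices in increasing order. Then dim K = 2 and the simplices of K are:

  0-simplices (6): [0], [1], [2], [3], [4], [5]
  1-simplices (8): [0,4], [0,5], [1,3], [1,4], [2,3], [2,4], [3,4], [3,5]
  2-simplices (2): [1,3,4], [2,3,4]

so the chain groups are C_0 ≅ Z^6, C_1 ≅ Z^8, C_2 ≅ Z^2.

∂_1: C_1 → C_0 is given by ∂[p,q] = [q] − [p].
The resulting 6×8 matrix has rank 5, and its Smith normal form has invariant factors (1,1,1,1,1).

∂_2: C_2 → C_1 maps a triangle to the signed sum of its edges. For instance
  ∂[2,3,4] = [3,4] − [2,4] + [2,3],
  ∂[1,3,4] = [3,4] − [1,4] + [1,3].
The resulting 8×2 matrix has rank 2, and its Smith normal form has invariant factors (1,1).

Reading off H_k = ker ∂_k / im ∂_{k+1}:

  H_0: rank C_0 − rank ∂_1 = 6 − 5 = 1, and the invariant factors of ∂_1 are all 1, so H_0 = Z.
  H_1: rank ker ∂_1 − rank ∂_2 = (8 − 5) − 2 = 1, and the invariant factors of ∂_2 are all 1, so H_1 = Z.
  H_2: rank ker ∂_2 − rank ∂_3 = (2 − 2) − 0 = 0, and there is no ∂_3, so H_2 = 0.

As a check, the Euler characteristic is 6 − 8 + 2 = 0, which agrees with 1 − 1 + 0 = 0.

H_0 = Z,  H_1 = Z,  H_2 = 0.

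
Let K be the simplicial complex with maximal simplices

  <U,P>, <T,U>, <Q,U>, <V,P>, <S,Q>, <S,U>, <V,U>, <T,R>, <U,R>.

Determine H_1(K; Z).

H_1 = Z^3.

Take the total order P < Q < R < S < T < U < V on the vertex set. Then K (dimension 1) consists of the simplices:

  0-simplices (7): P, Q, R, S, T, U, V
  1-simplices (9): PU, PV, QS, QU, RT, RU, SU, TU, UV

so the chain groups are C_0 ≅ Z^7, C_1 ≅ Z^9.

∂_1: C_1 → C_0 maps an edge to its endpoints' difference, ∂[p,q] = q − p.
The 7×9 boundary matrix has rank 6 and Smith normal form diag(1,1,1,1,1,1).

Now H_k = ker ∂_k / im ∂_{k+1}, so:

  H_1: rank ker ∂_1 − rank ∂_2 = (9 − 6) − 0 = 3, and there is no ∂_2, so H_1 = Z^3.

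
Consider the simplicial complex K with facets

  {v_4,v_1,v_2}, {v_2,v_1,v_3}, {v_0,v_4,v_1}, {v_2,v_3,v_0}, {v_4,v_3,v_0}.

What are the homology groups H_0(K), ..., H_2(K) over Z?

H_0 ≅ Z,  H_1 ≅ Z,  H_2 = 0.

We work with the vertex ordering v_0 < v_1 < v_2 < v_3 < v_4. The simplices of K, each written with vertices in increasing order, are:

  0-simplices (5): [v_0], [v_1], [v_2], [v_3], [v_4]
  1-simplices (10): [v_0,v_1], [v_0,v_2], [v_0,v_3], [v_0,v_4], [v_1,v_2], [v_1,v_3], [v_1,v_4], [v_2,v_3], [v_2,v_4], [v_3,v_4]
  2-simplices (5): [v_0,v_1,v_4], [v_0,v_2,v_3], [v_0,v_3,v_4], [v_1,v_2,v_3], [v_1,v_2,v_4]

giving chain groups C_0 ≅ Z^5, C_1 ≅ Z^10, C_2 ≅ Z^5.

∂_1: C_1 → C_0 maps an edge to its endpoints' difference, ∂[p,q] = q − p. For instance
  ∂[v_1,v_2] = [v_2] − [v_1].
The resulting 5×10 matrix has rank 4, and its Smith normal form has invariant factors (1,1,1,1).

∂_2: C_2 → C_1 sends each 2-simplex [p,q,r] to [q,r] − [p,r] + [p,q]. For instance
  ∂[v_1,v_2,v_4] = [v_2,v_4] − [v_1,v_4] + [v_1,v_2],
  ∂[v_0,v_3,v_4] = [v_3,v_4] − [v_0,v_4] + [v_0,v_3].
The resulting 10×5 matrix has rank 5, and its Smith normal form has invariant factors (1,1,1,1,1).

Now H_k = ker ∂_k / im ∂_{k+1}, so:

  H_0: rank C_0 − rank ∂_1 = 5 − 4 = 1, and the invariant factors of ∂_1 are all 1, so H_0 = Z.
  H_1: rank ker ∂_1 − rank ∂_2 = (10 − 4) − 5 = 1, and the invariant factors of ∂_2 are all 1, so H_1 = Z.
  H_2: rank ker ∂_2 − rank ∂_3 = (5 − 5) − 0 = 0, and there is no ∂_3, so H_2 = 0.

As a check, the Euler characteristic is 5 − 10 + 5 = 0, which agrees with 1 − 1 + 0 = 0.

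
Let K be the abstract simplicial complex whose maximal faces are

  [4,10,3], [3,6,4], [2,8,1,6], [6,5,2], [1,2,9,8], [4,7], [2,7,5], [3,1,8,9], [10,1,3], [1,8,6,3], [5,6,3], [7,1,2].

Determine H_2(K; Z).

Order the vertices as 1 < 2 < 3 < 4 < 5 < 6 < 7 < 8 < 9 < 10. Listing each simplex with vertices in this order, K has dimension 3 with simplices:

  0-simplices (10): [1], [2], [3], [4], [5], [6], [7], [8], [9], [10]
  1-simplices (25): (25 of them)
  2-simplices (19): (19 of them)
  3-simplices (4): [1,2,6,8], [1,2,8,9], [1,3,6,8], [1,3,8,9]

so the chain groups are C_0 ≅ Z^10, C_1 ≅ Z^25, C_2 ≅ Z^19, C_3 ≅ Z^4.

The boundary map ∂_1: C_1 → C_0 is given by ∂[p,q] = [q] − [p]. For instance
  ∂[2,7] = [7] − [2].
The 10×25 boundary matrix has rank 9 and Smith normal form diag(1,1,1,1,1,1,1,1,1).

Boundary ∂_2: C_2 → C_1 acts by ∂[p,q,r] = [q,r] − [p,r] + [p,q]. For instance
  ∂[3,6,8] = [6,8] − [3,8] + [3,6],
  ∂[2,8,9] = [8,9] − [2,9] + [2,8].
The resulting 25×19 matrix has rank 15, and its Smith normal form has invariant factors (1,1,1,1,1,1,1,1,1,1,1,1,1,1,1).

Boundary ∂_3: C_3 → C_2 sends each 3-simplex σ to the alternating sum Σ_i (−1)^i (σ with its i-th vertex removed). For instance
  ∂[1,2,8,9] = [2,8,9] − [1,8,9] + [1,2,9] − [1,2,8],
  ∂[1,2,6,8] = [2,6,8] − [1,6,8] + [1,2,8] − [1,2,6].
This gives a 19×4 integer matrix of rank 4; reducing to Smith normal form yields diagonal entries (1,1,1,1).

From H_k ≅ ker(∂_k) / im(∂_{k+1}) we obtain:

  H_2: rank ker ∂_2 − rank ∂_3 = (19 − 15) − 4 = 0, and the invariant factors of ∂_3 are all 1, so H_2 = 0.

H_2 ≅ 0.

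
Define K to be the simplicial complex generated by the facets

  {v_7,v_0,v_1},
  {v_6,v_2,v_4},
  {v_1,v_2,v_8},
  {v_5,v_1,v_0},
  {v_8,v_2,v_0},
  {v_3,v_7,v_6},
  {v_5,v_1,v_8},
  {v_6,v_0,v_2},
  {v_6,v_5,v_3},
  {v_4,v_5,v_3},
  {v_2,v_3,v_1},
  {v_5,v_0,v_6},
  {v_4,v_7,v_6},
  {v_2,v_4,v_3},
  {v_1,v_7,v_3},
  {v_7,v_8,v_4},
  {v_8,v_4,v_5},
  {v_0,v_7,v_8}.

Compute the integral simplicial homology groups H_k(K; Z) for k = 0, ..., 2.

H_0 ≅ Z,  H_1 ≅ Z ⊕ Z/2,  H_2 = 0.

K has 9 vertices, 27 edges, 18 triangles.
rank ∂_0 = 0, rank ∂_1 = 8 ⇒ b_0 = 9 − 0 − 8 = 1; all invariant factors of ∂_1 are 1 so no torsion. So H_0 = Z.
rank ∂_1 = 8, rank ∂_2 = 18 ⇒ b_1 = 27 − 8 − 18 = 1; ∂_2 has invariant factor(s) [2] giving torsion. So H_1 = Z ⊕ Z/2.
rank ∂_2 = 18, rank ∂_3 = 0 ⇒ b_2 = 18 − 18 − 0 = 0. So H_2 = 0.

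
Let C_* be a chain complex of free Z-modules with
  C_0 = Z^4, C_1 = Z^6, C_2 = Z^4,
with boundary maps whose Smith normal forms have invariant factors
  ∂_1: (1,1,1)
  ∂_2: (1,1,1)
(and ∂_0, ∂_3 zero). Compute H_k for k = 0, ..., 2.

H_0 = Z,  H_1 = 0,  H_2 = Z.

H_0: b_0 = 4 − 0 − 3 = 1; torsion from ∂_1 factors > 1: none. So H_0 = Z.
H_1: b_1 = 6 − 3 − 3 = 0; torsion from ∂_2 factors > 1: none. So H_1 = 0.
H_2: b_2 = 4 − 3 − 0 = 1; torsion from ∂_3 factors > 1: none. So H_2 = Z.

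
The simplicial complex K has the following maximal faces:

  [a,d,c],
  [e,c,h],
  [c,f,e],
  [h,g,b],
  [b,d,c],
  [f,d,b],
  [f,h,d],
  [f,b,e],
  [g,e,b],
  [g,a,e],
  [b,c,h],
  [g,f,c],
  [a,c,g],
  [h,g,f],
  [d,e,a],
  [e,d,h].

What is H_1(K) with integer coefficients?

H_1 ≅ Z^2.

Take the total order a < b < c < d < e < f < g < h on the vertex set. Then K (dimension 2) consists of the simplices:

  0-simplices (8): a, b, c, d, e, f, g, h
  1-simplices (24): ac, ad, ae, ag, bc, bd, be, bf, bg, bh, cd, ce, cf, cg, ch, de, df, dh, ef, eg, eh, fg, fh, gh
  2-simplices (16): acd, acg, ade, aeg, bcd, bch, bdf, bef, beg, bgh, cef, ceh, cfg, deh, dfh, fgh

so the chain groups are C_0 ≅ Z^8, C_1 ≅ Z^24, C_2 ≅ Z^16.

∂_1: C_1 → C_0 maps an edge to its endpoints' difference, ∂[p,q] = q − p. For instance
  ∂bh = h − b.
The resulting 8×24 matrix has rank 7, and its Smith normal form has invariant factors (1,1,1,1,1,1,1).

∂_2: C_2 → C_1 sends each 2-simplex [p,q,r] to [q,r] − [p,r] + [p,q]. For instance
  ∂ceh = eh − ch + ce,
  ∂aeg = eg − ag + ae.
As a 24×16 matrix over Z this has rank 15, with invariant factors (1,1,1,1,1,1,1,1,1,1,1,1,1,1,1).

Now H_k = ker ∂_k / im ∂_{k+1}, so:

  H_1: rank ker ∂_1 − rank ∂_2 = (24 − 7) − 15 = 2, and the invariant factors of ∂_2 are all 1, so H_1 = Z^2.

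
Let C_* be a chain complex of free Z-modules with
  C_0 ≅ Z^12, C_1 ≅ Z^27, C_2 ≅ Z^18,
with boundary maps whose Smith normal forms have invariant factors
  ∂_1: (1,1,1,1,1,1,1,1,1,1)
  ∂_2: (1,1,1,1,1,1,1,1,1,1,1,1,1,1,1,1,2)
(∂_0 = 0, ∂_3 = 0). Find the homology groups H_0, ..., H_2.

H_0 = Z^2,  H_1 = Z/2,  H_2 = Z.

H_0: b_0 = 12 − 0 − 10 = 2; torsion from ∂_1 factors > 1: none. So H_0 = Z^2.
H_1: b_1 = 27 − 10 − 17 = 0; torsion from ∂_2 factors > 1: [2]. So H_1 = Z/2.
H_2: b_2 = 18 − 17 − 0 = 1; torsion from ∂_3 factors > 1: none. So H_2 = Z.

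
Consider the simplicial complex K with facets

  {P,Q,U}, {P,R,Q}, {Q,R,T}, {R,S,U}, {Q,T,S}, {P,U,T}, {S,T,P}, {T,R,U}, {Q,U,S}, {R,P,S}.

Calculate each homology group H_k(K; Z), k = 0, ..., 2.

We work with the vertex ordering P < Q < R < S < T < U. The simplices of K, each written with vertices in increasing order, are:

  0-simplices (6): P, Q, R, S, T, U
  1-simplices (15): PQ, PR, PS, PT, PU, QR, QS, QT, QU, RS, RT, RU, ST, SU, TU
  2-simplices (10): PQR, PQU, PRS, PST, PTU, QRT, QST, QSU, RSU, RTU

Hence C_0 ≅ Z^6, C_1 ≅ Z^15, C_2 ≅ Z^10.

∂_1: C_1 → C_0 sends each edge [p,q] (with p < q) to q − p. For instance
  ∂ST = T − S.
The resulting 6×15 matrix has rank 5, and its Smith normal form has invariant factors (1,1,1,1,1).

∂_2: C_2 → C_1 sends each 2-simplex [p,q,r] to [q,r] − [p,r] + [p,q]. For instance
  ∂QST = ST − QT + QS,
  ∂PRS = RS − PS + PR.
As a 15×10 matrix over Z this has rank 10, with invariant factors (1,1,1,1,1,1,1,1,1,2).

From H_k ≅ ker(∂_k) / im(∂_{k+1}) we obtain:

  H_0: rank C_0 − rank ∂_1 = 6 − 5 = 1, and the invariant factors of ∂_1 are all 1, so H_0 ≅ Z.
  H_1: rank ker ∂_1 − rank ∂_2 = (15 − 5) − 10 = 0, and ∂_2 has invariant factor 2 > 1, so H_1 ≅ Z/2Z.
  H_2: rank ker ∂_2 − rank ∂_3 = (10 − 10) − 0 = 0, and there is no ∂_3, so H_2 ≅ 0.

H_0 ≅ Z,  H_1 ≅ Z/2Z,  H_2 = 0.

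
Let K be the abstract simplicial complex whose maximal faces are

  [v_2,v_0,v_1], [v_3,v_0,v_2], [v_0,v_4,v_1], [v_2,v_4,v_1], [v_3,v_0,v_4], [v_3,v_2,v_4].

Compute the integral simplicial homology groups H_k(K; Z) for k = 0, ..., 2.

H_0 = Z,  H_1 = 0,  H_2 = Z.

We work with the vertex ordering v_0 < v_1 < v_2 < v_3 < v_4. The simplices of K, each written with vertices in increasing order, are:

  0-simplices (5): [v_0], [v_1], [v_2], [v_3], [v_4]
  1-simplices (9): [v_0,v_1], [v_0,v_2], [v_0,v_3], [v_0,v_4], [v_1,v_2], [v_1,v_4], [v_2,v_3], [v_2,v_4], [v_3,v_4]
  2-simplices (6): [v_0,v_1,v_2], [v_0,v_1,v_4], [v_0,v_2,v_3], [v_0,v_3,v_4], [v_1,v_2,v_4], [v_2,v_3,v_4]

giving chain groups C_0 ≅ Z^5, C_1 ≅ Z^9, C_2 ≅ Z^6.

∂_1: C_1 → C_0 maps an edge to its endpoints' difference, ∂[p,q] = q − p.
This gives a 5×9 integer matrix of rank 4; reducing to Smith normal form yields diagonal entries (1,1,1,1).

Boundary ∂_2: C_2 → C_1 maps a triangle to the signed sum of its edges. For instance
  ∂[v_0,v_2,v_3] = [v_2,v_3] − [v_0,v_3] + [v_0,v_2],
  ∂[v_2,v_3,v_4] = [v_3,v_4] − [v_2,v_4] + [v_2,v_3].
The 9×6 boundary matrix has rank 5 and Smith normal form diag(1,1,1,1,1).

Computing H_k = (kernel of ∂_k) / (image of ∂_{k+1}):

  H_0: rank C_0 − rank ∂_1 = 5 − 4 = 1, and the invariant factors of ∂_1 are all 1, so H_0 ≅ Z.
  H_1: rank ker ∂_1 − rank ∂_2 = (9 − 4) − 5 = 0, and the invariant factors of ∂_2 are all 1, so H_1 ≅ 0.
  H_2: rank ker ∂_2 − rank ∂_3 = (6 − 5) − 0 = 1, and there is no ∂_3, so H_2 ≅ Z.

As a check, the Euler characteristic is 5 − 9 + 6 = 2, which agrees with 1 − 0 + 1 = 2.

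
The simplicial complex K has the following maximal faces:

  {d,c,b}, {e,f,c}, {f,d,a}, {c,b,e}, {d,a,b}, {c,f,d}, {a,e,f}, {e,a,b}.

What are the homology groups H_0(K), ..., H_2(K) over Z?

H_0 = Z,  H_1 = 0,  H_2 = Z.

Order the vertices as a < b < c < d < e < f. Listing each simplex with vertices in this order, K has dimension 2 with simplices:

  0-simplices (6): a, b, c, d, e, f
  1-simplices (12): ab, ad, ae, af, bc, bd, be, cd, ce, cf, df, ef
  2-simplices (8): abd, abe, adf, aef, bcd, bce, cdf, cef

Hence C_0 ≅ Z^6, C_1 ≅ Z^12, C_2 ≅ Z^8.

The boundary map ∂_1: C_1 → C_0 is given by ∂[p,q] = [q] − [p]. For instance
  ∂bd = d − b.
The 6×12 boundary matrix has rank 5 and Smith normal form diag(1,1,1,1,1).

The boundary map ∂_2: C_2 → C_1 acts by ∂[p,q,r] = [q,r] − [p,r] + [p,q]. For instance
  ∂adf = df − af + ad,
  ∂cdf = df − cf + cd.
The 12×8 boundary matrix has rank 7 and Smith normal form diag(1,1,1,1,1,1,1).

Computing H_k = (kernel of ∂_k) / (image of ∂_{k+1}):

  H_0: rank C_0 − rank ∂_1 = 6 − 5 = 1, and the invariant factors of ∂_1 are all 1, so H_0 ≅ Z.
  H_1: rank ker ∂_1 − rank ∂_2 = (12 − 5) − 7 = 0, and the invariant factors of ∂_2 are all 1, so H_1 ≅ 0.
  H_2: rank ker ∂_2 − rank ∂_3 = (8 − 7) − 0 = 1, and there is no ∂_3, so H_2 ≅ Z.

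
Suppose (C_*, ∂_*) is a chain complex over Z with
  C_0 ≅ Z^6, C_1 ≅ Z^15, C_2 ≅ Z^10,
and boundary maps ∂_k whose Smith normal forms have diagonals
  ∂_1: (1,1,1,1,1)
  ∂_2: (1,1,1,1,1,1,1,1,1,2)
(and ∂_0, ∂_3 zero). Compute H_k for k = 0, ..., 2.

H_0 = Z,  H_1 = Z/2,  H_2 = 0.

H_0: b_0 = 6 − 0 − 5 = 1; torsion from ∂_1 factors > 1: none. So H_0 = Z.
H_1: b_1 = 15 − 5 − 10 = 0; torsion from ∂_2 factors > 1: [2]. So H_1 = Z/2.
H_2: b_2 = 10 − 10 − 0 = 0; torsion from ∂_3 factors > 1: none. So H_2 = 0.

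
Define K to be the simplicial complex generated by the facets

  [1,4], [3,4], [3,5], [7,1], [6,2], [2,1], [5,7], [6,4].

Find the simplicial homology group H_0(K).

Order the vertices as 1 < 2 < 3 < 4 < 5 < 6 < 7. Listing each simplex with vertices in this order, K has dimension 1 with simplices:

  0-simplices (7): [1], [2], [3], [4], [5], [6], [7]
  1-simplices (8): [1,2], [1,4], [1,7], [2,6], [3,4], [3,5], [4,6], [5,7]

Hence C_0 ≅ Z^7, C_1 ≅ Z^8.

∂_1: C_1 → C_0 maps an edge to its endpoints' difference, ∂[p,q] = q − p.
As a 7×8 matrix over Z this has rank 6, with invariant factors (1,1,1,1,1,1).

From H_k ≅ ker(∂_k) / im(∂_{k+1}) we obtain:

  H_0: rank C_0 − rank ∂_1 = 7 − 6 = 1, and the invariant factors of ∂_1 are all 1, so H_0 ≅ Z.

H_0 ≅ Z.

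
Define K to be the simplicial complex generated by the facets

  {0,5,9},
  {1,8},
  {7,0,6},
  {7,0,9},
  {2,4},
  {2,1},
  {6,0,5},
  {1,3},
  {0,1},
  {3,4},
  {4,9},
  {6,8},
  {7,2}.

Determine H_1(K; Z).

Fix the vertex order 0 < 1 < 2 < 3 < 4 < 5 < 6 < 7 < 8 < 9 and write every simplex with vertices in increasing order. Then dim K = 2 and the simplices of K are:

  0-simplices (10): [0], [1], [2], [3], [4], [5], [6], [7], [8], [9]
  1-simplices (17): [0,1], [0,5], [0,6], [0,7], [0,9], [1,2], [1,3], [1,8], [2,4], [2,7], [3,4], [4,9], [5,6], [5,9], [6,7], [6,8], [7,9]
  2-simplices (4): [0,5,6], [0,5,9], [0,6,7], [0,7,9]

giving chain groups C_0 ≅ Z^10, C_1 ≅ Z^17, C_2 ≅ Z^4.

Boundary ∂_1: C_1 → C_0 maps an edge to its endpoints' difference, ∂[p,q] = q − p. For instance
  ∂[6,7] = [7] − [6].
The resulting 10×17 matrix has rank 9, and its Smith normal form has invariant factors (1,1,1,1,1,1,1,1,1).

The boundary map ∂_2: C_2 → C_1 acts by ∂[p,q,r] = [q,r] − [p,r] + [p,q]. For instance
  ∂[0,5,9] = [5,9] − [0,9] + [0,5],
  ∂[0,6,7] = [6,7] − [0,7] + [0,6].
The 17×4 boundary matrix has rank 4 and Smith normal form diag(1,1,1,1).

From H_k ≅ ker(∂_k) / im(∂_{k+1}) we obtain:

  H_1: rank ker ∂_1 − rank ∂_2 = (17 − 9) − 4 = 4, and the invariant factors of ∂_2 are all 1, so H_1 = Z^4.

H_1 = Z^4.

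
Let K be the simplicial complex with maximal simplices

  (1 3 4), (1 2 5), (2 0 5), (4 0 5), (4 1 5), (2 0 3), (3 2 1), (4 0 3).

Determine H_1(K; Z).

H_1 ≅ 0.

We work with the vertex ordering 0 < 1 < 2 < 3 < 4 < 5. The simplices of K, each written with vertices in increasing order, are:

  0-simplices (6): [0], [1], [2], [3], [4], [5]
  1-simplices (12): [0,2], [0,3], [0,4], [0,5], [1,2], [1,3], [1,4], [1,5], [2,3], [2,5], [3,4], [4,5]
  2-simplices (8): [0,2,3], [0,2,5], [0,3,4], [0,4,5], [1,2,3], [1,2,5], [1,3,4], [1,4,5]

Hence C_0 ≅ Z^6, C_1 ≅ Z^12, C_2 ≅ Z^8.

The boundary map ∂_1: C_1 → C_0 is given by ∂[p,q] = [q] − [p]. For instance
  ∂[2,3] = [3] − [2].
This gives a 6×12 integer matrix of rank 5; reducing to Smith normal form yields diagonal entries (1,1,1,1,1).

Boundary ∂_2: C_2 → C_1 acts by ∂[p,q,r] = [q,r] − [p,r] + [p,q]. For instance
  ∂[0,2,5] = [2,5] − [0,5] + [0,2],
  ∂[0,4,5] = [4,5] − [0,5] + [0,4].
The 12×8 boundary matrix has rank 7 and Smith normal form diag(1,1,1,1,1,1,1).

Now H_k = ker ∂_k / im ∂_{k+1}, so:

  H_1: rank ker ∂_1 − rank ∂_2 = (12 − 5) − 7 = 0, and the invariant factors of ∂_2 are all 1, so H_1 ≅ 0.

(K is a triangulation of the 2-sphere S^2.)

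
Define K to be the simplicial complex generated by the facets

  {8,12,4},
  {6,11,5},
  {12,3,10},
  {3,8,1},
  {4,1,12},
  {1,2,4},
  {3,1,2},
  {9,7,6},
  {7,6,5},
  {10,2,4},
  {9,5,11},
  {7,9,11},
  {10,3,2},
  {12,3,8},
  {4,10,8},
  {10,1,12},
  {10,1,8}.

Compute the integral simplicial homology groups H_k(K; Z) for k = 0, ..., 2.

We work with the vertex ordering 1 < 2 < 3 < 4 < 5 < 6 < 7 < 8 < 9 < 10 < 11 < 12. The simplices of K, each written with vertices in increasing order, are:

  0-simplices (12): [1], [2], [3], [4], [5], [6], [7], [8], [9], [10], [11], [12]
  1-simplices (28): (28 of them)
  2-simplices (17): (17 of them)

so the chain groups are C_0 ≅ Z^12, C_1 ≅ Z^28, C_2 ≅ Z^17.

The boundary map ∂_1: C_1 → C_0 sends each edge [p,q] (with p < q) to q − p.
The resulting 12×28 matrix has rank 10, and its Smith normal form has invariant factors (1,1,1,1,1,1,1,1,1,1).

Boundary ∂_2: C_2 → C_1 acts by ∂[p,q,r] = [q,r] − [p,r] + [p,q]. For instance
  ∂[4,8,10] = [8,10] − [4,10] + [4,8],
  ∂[5,6,11] = [6,11] − [5,11] + [5,6].
The 28×17 boundary matrix has rank 17 and Smith normal form diag(1,1,1,1,1,1,1,1,1,1,1,1,1,1,1,1,2).

From H_k ≅ ker(∂_k) / im(∂_{k+1}) we obtain:

  H_0: rank C_0 − rank ∂_1 = 12 − 10 = 2, and the invariant factors of ∂_1 are all 1, so H_0 = Z^2.
  H_1: rank ker ∂_1 − rank ∂_2 = (28 − 10) − 17 = 1, and ∂_2 has invariant factor 2 > 1, so H_1 = Z × Z/2.
  H_2: rank ker ∂_2 − rank ∂_3 = (17 − 17) − 0 = 0, and there is no ∂_3, so H_2 = 0.

As a check, the Euler characteristic is 12 − 28 + 17 = 1, which agrees with 2 − 1 + 0 = 1.

H_0 ≅ Z^2,  H_1 ≅ Z × Z/2,  H_2 = 0.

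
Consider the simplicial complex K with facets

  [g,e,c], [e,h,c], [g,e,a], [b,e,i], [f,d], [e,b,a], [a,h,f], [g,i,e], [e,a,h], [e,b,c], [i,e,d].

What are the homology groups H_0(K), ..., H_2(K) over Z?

Take the total order a < b < c < d < e < f < g < h < i on the vertex set. Then K (dimension 2) consists of the simplices:

  0-simplices (9): a, b, c, d, e, f, g, h, i
  1-simplices (19): ab, ae, af, ag, ah, bc, be, bi, ce, cg, ch, de, df, di, eg, eh, ei, fh, gi
  2-simplices (10): abe, aeg, aeh, afh, bce, bei, ceg, ceh, dei, egi

giving chain groups C_0 ≅ Z^9, C_1 ≅ Z^19, C_2 ≅ Z^10.

The boundary map ∂_1: C_1 → C_0 is given by ∂[p,q] = [q] − [p]. For instance
  ∂eh = h − e.
As a 9×19 matrix over Z this has rank 8, with invariant factors (1,1,1,1,1,1,1,1).

∂_2: C_2 → C_1 maps a triangle to the signed sum of its edges. For instance
  ∂ceh = eh − ch + ce,
  ∂afh = fh − ah + af.
As a 19×10 matrix over Z this has rank 10, with invariant factors (1,1,1,1,1,1,1,1,1,1).

Computing H_k = (kernel of ∂_k) / (image of ∂_{k+1}):

  H_0: rank C_0 − rank ∂_1 = 9 − 8 = 1, and the invariant factors of ∂_1 are all 1, so H_0 ≅ Z.
  H_1: rank ker ∂_1 − rank ∂_2 = (19 − 8) − 10 = 1, and the invariant factors of ∂_2 are all 1, so H_1 ≅ Z.
  H_2: rank ker ∂_2 − rank ∂_3 = (10 − 10) − 0 = 0, and there is no ∂_3, so H_2 ≅ 0.

H_0 ≅ Z,  H_1 ≅ Z,  H_2 = 0.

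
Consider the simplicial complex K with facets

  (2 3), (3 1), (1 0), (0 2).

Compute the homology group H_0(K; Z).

Fix the vertex order 0 < 1 < 2 < 3 and write every simplex with vertices in increasing order. Then dim K = 1 and the simplices of K are:

  0-simplices (4): [0], [1], [2], [3]
  1-simplices (4): [0,1], [0,2], [1,3], [2,3]

giving chain groups C_0 ≅ Z^4, C_1 ≅ Z^4.

∂_1: C_1 → C_0 sends each edge [p,q] (with p < q) to q − p. For instance
  ∂[1,3] = [3] − [1].
As a 4×4 matrix over Z this has rank 3, with invariant factors (1,1,1).

From H_k ≅ ker(∂_k) / im(∂_{k+1}) we obtain:

  H_0: rank C_0 − rank ∂_1 = 4 − 3 = 1, and the invariant factors of ∂_1 are all 1, so H_0 = Z.

(K is a triangulation of the circle S^1.)

H_0 ≅ Z.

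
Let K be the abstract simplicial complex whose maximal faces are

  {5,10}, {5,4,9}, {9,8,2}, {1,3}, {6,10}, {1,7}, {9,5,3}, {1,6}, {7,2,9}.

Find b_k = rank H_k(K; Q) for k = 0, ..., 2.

b_0 = 1, b_1 = 2, b_2 = 0.

Order the vertices as 1 < 2 < 3 < 4 < 5 < 6 < 7 < 8 < 9 < 10. Listing each simplex with vertices in this order, K has dimension 2 with simplices:

  0-simplices (10): [1], [2], [3], [4], [5], [6], [7], [8], [9], [10]
  1-simplices (15): [1,3], [1,6], [1,7], [2,7], [2,8], [2,9], [3,5], [3,9], [4,5], [4,9], [5,9], [5,10], [6,10], [7,9], [8,9]
  2-simplices (4): [2,7,9], [2,8,9], [3,5,9], [4,5,9]

Hence C_0 ≅ Z^10, C_1 ≅ Z^15, C_2 ≅ Z^4.

∂_1: C_1 → C_0 is given by ∂[p,q] = [q] − [p]. For instance
  ∂[5,9] = [9] − [5].
As a 10×15 matrix over Z this has rank 9, with invariant factors (1,1,1,1,1,1,1,1,1).

∂_2: C_2 → C_1 maps a triangle to the signed sum of its edges. For instance
  ∂[4,5,9] = [5,9] − [4,9] + [4,5],
  ∂[2,7,9] = [7,9] − [2,9] + [2,7].
The 15×4 boundary matrix has rank 4 and Smith normal form diag(1,1,1,1).

Now H_k = ker ∂_k / im ∂_{k+1}, so:

  H_0: rank C_0 − rank ∂_1 = 10 − 9 = 1, and the invariant factors of ∂_1 are all 1, so H_0 ≅ Z.
  H_1: rank ker ∂_1 − rank ∂_2 = (15 − 9) − 4 = 2, and the invariant factors of ∂_2 are all 1, so H_1 ≅ Z^2.
  H_2: rank ker ∂_2 − rank ∂_3 = (4 − 4) − 0 = 0, and there is no ∂_3, so H_2 ≅ 0.

As a check, the Euler characteristic is 10 − 15 + 4 = -1, which agrees with 1 − 2 + 0 = -1.

Hence the Betti numbers are b_0 = 1, b_1 = 2, b_2 = 0.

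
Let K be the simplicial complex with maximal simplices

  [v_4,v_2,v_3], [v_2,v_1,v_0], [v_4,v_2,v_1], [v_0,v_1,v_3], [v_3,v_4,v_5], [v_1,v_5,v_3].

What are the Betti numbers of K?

b_0 = 1, b_1 = 1, b_2 = 0.

K has 6 vertices, 12 edges, 6 triangles.
rank ∂_0 = 0, rank ∂_1 = 5 ⇒ b_0 = 6 − 0 − 5 = 1; all invariant factors of ∂_1 are 1 so no torsion. So H_0 = Z.
rank ∂_1 = 5, rank ∂_2 = 6 ⇒ b_1 = 12 − 5 − 6 = 1; all invariant factors of ∂_2 are 1 so no torsion. So H_1 = Z.
rank ∂_2 = 6, rank ∂_3 = 0 ⇒ b_2 = 6 − 6 − 0 = 0. So H_2 = 0.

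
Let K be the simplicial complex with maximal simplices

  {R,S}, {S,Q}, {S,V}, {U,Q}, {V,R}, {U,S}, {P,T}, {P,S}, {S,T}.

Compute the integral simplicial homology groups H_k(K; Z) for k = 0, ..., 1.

Order the vertices as P < Q < R < S < T < U < V. Listing each simplex with vertices in this order, K has dimension 1 with simplices:

  0-simplices (7): P, Q, R, S, T, U, V
  1-simplices (9): PS, PT, QS, QU, RS, RV, ST, SU, SV

Hence C_0 ≅ Z^7, C_1 ≅ Z^9.

∂_1: C_1 → C_0 maps an edge to its endpoints' difference, ∂[p,q] = q − p.
The resulting 7×9 matrix has rank 6, and its Smith normal form has invariant factors (1,1,1,1,1,1).

Now H_k = ker ∂_k / im ∂_{k+1}, so:

  H_0: rank C_0 − rank ∂_1 = 7 − 6 = 1, and the invariant factors of ∂_1 are all 1, so H_0 = Z.
  H_1: rank ker ∂_1 − rank ∂_2 = (9 − 6) − 0 = 3, and there is no ∂_2, so H_1 = Z^3.

As a check, the Euler characteristic is 7 − 9 = -2, which agrees with 1 − 3 = -2.

H_0 ≅ Z,  H_1 ≅ Z^3.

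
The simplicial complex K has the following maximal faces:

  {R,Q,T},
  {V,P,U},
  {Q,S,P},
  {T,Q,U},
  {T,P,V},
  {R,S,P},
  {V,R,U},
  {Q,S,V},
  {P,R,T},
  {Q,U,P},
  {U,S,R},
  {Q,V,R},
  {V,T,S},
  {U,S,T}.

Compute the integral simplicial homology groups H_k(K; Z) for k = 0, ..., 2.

Take the total order P < Q < R < S < T < U < V on the vertex set. Then K (dimension 2) consists of the simplices:

  0-simplices (7): P, Q, R, S, T, U, V
  1-simplices (21): PQ, PR, PS, PT, PU, PV, QR, QS, QT, QU, QV, RS, RT, RU, RV, ST, SU, SV, TU, TV, UV
  2-simplices (14): PQS, PQU, PRS, PRT, PTV, PUV, QRT, QRV, QSV, QTU, RSU, RUV, STU, STV

so the chain groups are C_0 ≅ Z^7, C_1 ≅ Z^21, C_2 ≅ Z^14.

∂_1: C_1 → C_0 is given by ∂[p,q] = [q] − [p]. For instance
  ∂QT = T − Q.
The resulting 7×21 matrix has rank 6, and its Smith normal form has invariant factors (1,1,1,1,1,1).

Boundary ∂_2: C_2 → C_1 acts by ∂[p,q,r] = [q,r] − [p,r] + [p,q]. For instance
  ∂QTU = TU − QU + QT,
  ∂STV = TV − SV + ST.
This gives a 21×14 integer matrix of rank 13; reducing to Smith normal form yields diagonal entries (1,1,1,1,1,1,1,1,1,1,1,1,1).

Computing H_k = (kernel of ∂_k) / (image of ∂_{k+1}):

  H_0: rank C_0 − rank ∂_1 = 7 − 6 = 1, and the invariant factors of ∂_1 are all 1, so H_0 = Z.
  H_1: rank ker ∂_1 − rank ∂_2 = (21 − 6) − 13 = 2, and the invariant factors of ∂_2 are all 1, so H_1 = Z^2.
  H_2: rank ker ∂_2 − rank ∂_3 = (14 − 13) − 0 = 1, and there is no ∂_3, so H_2 = Z.

H_0 = Z,  H_1 = Z^2,  H_2 = Z.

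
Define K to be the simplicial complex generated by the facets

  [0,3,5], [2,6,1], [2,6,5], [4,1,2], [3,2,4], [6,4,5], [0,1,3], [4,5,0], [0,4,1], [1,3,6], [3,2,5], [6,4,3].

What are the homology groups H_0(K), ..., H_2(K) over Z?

Order the vertices as 0 < 1 < 2 < 3 < 4 < 5 < 6. Listing each simplex with vertices in this order, K has dimension 2 with simplices:

  0-simplices (7): [0], [1], [2], [3], [4], [5], [6]
  1-simplices (18): [0,1], [0,3], [0,4], [0,5], [1,2], [1,3], [1,4], [1,6], [2,3], [2,4], [2,5], [2,6], [3,4], [3,5], [3,6], [4,5], [4,6], [5,6]
  2-simplices (12): [0,1,3], [0,1,4], [0,3,5], [0,4,5], [1,2,4], [1,2,6], [1,3,6], [2,3,4], [2,3,5], [2,5,6], [3,4,6], [4,5,6]

so the chain groups are C_0 ≅ Z^7, C_1 ≅ Z^18, C_2 ≅ Z^12.

The boundary map ∂_1: C_1 → C_0 sends each edge [p,q] (with p < q) to q − p. For instance
  ∂[1,6] = [6] − [1].
This gives a 7×18 integer matrix of rank 6; reducing to Smith normal form yields diagonal entries (1,1,1,1,1,1).

The boundary map ∂_2: C_2 → C_1 maps a triangle to the signed sum of its edges. For instance
  ∂[2,5,6] = [5,6] − [2,6] + [2,5],
  ∂[0,1,3] = [1,3] − [0,3] + [0,1].
The resulting 18×12 matrix has rank 12, and its Smith normal form has invariant factors (1,1,1,1,1,1,1,1,1,1,1,2).

Computing H_k = (kernel of ∂_k) / (image of ∂_{k+1}):

  H_0: rank C_0 − rank ∂_1 = 7 − 6 = 1, and the invariant factors of ∂_1 are all 1, so H_0 ≅ Z.
  H_1: rank ker ∂_1 − rank ∂_2 = (18 − 6) − 12 = 0, and ∂_2 has invariant factor 2 > 1, so H_1 ≅ Z/2.
  H_2: rank ker ∂_2 − rank ∂_3 = (12 − 12) − 0 = 0, and there is no ∂_3, so H_2 ≅ 0.

As a check, the Euler characteristic is 7 − 18 + 12 = 1, which agrees with 1 − 0 + 0 = 1.
(K is a triangulation of the real projective plane RP^2.)

H_0 = Z,  H_1 = Z/2,  H_2 = 0.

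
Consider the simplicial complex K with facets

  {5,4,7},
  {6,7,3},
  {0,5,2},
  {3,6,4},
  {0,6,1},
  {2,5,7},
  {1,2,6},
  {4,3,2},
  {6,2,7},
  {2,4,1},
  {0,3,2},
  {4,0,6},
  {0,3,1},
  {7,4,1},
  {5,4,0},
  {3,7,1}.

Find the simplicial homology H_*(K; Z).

K has 8 vertices, 24 edges, 16 triangles.
rank ∂_0 = 0, rank ∂_1 = 7 ⇒ b_0 = 8 − 0 − 7 = 1; all invariant factors of ∂_1 are 1 so no torsion. So H_0 ≅ Z.
rank ∂_1 = 7, rank ∂_2 = 15 ⇒ b_1 = 24 − 7 − 15 = 2; all invariant factors of ∂_2 are 1 so no torsion. So H_1 ≅ Z^2.
rank ∂_2 = 15, rank ∂_3 = 0 ⇒ b_2 = 16 − 15 − 0 = 1. So H_2 ≅ Z.

H_0 ≅ Z,  H_1 ≅ Z^2,  H_2 ≅ Z.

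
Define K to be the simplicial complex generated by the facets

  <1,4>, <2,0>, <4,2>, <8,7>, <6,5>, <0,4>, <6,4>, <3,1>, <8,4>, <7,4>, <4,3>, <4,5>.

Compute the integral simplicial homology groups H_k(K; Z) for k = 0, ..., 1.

Fix the vertex order 0 < 1 < 2 < 3 < 4 < 5 < 6 < 7 < 8 and write every simplex with vertices in increasing order. Then dim K = 1 and the simplices of K are:

  0-simplices (9): [0], [1], [2], [3], [4], [5], [6], [7], [8]
  1-simplices (12): [0,2], [0,4], [1,3], [1,4], [2,4], [3,4], [4,5], [4,6], [4,7], [4,8], [5,6], [7,8]

so the chain groups are C_0 ≅ Z^9, C_1 ≅ Z^12.

∂_1: C_1 → C_0 maps an edge to its endpoints' difference, ∂[p,q] = q − p.
The 9×12 boundary matrix has rank 8 and Smith normal form diag(1,1,1,1,1,1,1,1).

Computing H_k = (kernel of ∂_k) / (image of ∂_{k+1}):

  H_0: rank C_0 − rank ∂_1 = 9 − 8 = 1, and the invariant factors of ∂_1 are all 1, so H_0 ≅ Z.
  H_1: rank ker ∂_1 − rank ∂_2 = (12 − 8) − 0 = 4, and there is no ∂_2, so H_1 ≅ Z^4.

(K is a triangulation of a wedge of 4 circles.)

H_0 = Z,  H_1 = Z^4.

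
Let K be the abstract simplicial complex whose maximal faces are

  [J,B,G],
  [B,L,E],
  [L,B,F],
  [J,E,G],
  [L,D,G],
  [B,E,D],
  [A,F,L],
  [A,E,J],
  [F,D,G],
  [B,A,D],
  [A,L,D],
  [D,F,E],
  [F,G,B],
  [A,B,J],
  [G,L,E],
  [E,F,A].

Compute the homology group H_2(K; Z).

H_2 ≅ Z.

Fix the vertex order A < B < D < E < F < G < J < L and write every simplex with vertices in increasing order. Then dim K = 2 and the simplices of K are:

  0-simplices (8): A, B, D, E, F, G, J, L
  1-simplices (24): AB, AD, AE, AF, AJ, AL, BD, BE, BF, BG, BJ, BL, DE, DF, DG, DL, EF, EG, EJ, EL, FG, FL, GJ, GL
  2-simplices (16): ABD, ABJ, ADL, AEF, AEJ, AFL, BDE, BEL, BFG, BFL, BGJ, DEF, DFG, DGL, EGJ, EGL

giving chain groups C_0 ≅ Z^8, C_1 ≅ Z^24, C_2 ≅ Z^16.

The boundary map ∂_1: C_1 → C_0 is given by ∂[p,q] = [q] − [p]. For instance
  ∂AE = E − A.
The resulting 8×24 matrix has rank 7, and its Smith normal form has invariant factors (1,1,1,1,1,1,1).

Boundary ∂_2: C_2 → C_1 acts by ∂[p,q,r] = [q,r] − [p,r] + [p,q]. For instance
  ∂DEF = EF − DF + DE,
  ∂BEL = EL − BL + BE.
This gives a 24×16 integer matrix of rank 15; reducing to Smith normal form yields diagonal entries (1,1,1,1,1,1,1,1,1,1,1,1,1,1,1).

Reading off H_k = ker ∂_k / im ∂_{k+1}:

  H_2: rank ker ∂_2 − rank ∂_3 = (16 − 15) − 0 = 1, and there is no ∂_3, so H_2 = Z.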